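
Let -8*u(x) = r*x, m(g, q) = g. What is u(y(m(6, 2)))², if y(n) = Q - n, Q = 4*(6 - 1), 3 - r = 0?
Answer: 441/16 ≈ 27.563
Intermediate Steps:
r = 3 (r = 3 - 1*0 = 3 + 0 = 3)
Q = 20 (Q = 4*5 = 20)
y(n) = 20 - n
u(x) = -3*x/8
u(y(m(6, 2)))² = (-3*(20 - 1*6)/8)² = (-3*(20 - 6)/8)² = (-3/8*14)² = (-21/4)² = 441/16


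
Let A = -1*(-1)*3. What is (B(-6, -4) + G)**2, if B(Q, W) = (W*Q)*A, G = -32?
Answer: 1600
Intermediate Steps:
A = 3 (A = 1*3 = 3)
B(Q, W) = 3*Q*W (B(Q, W) = (W*Q)*3 = (Q*W)*3 = 3*Q*W)
(B(-6, -4) + G)**2 = (3*(-6)*(-4) - 32)**2 = (72 - 32)**2 = 40**2 = 1600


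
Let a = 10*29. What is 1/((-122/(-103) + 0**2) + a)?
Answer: 103/29992 ≈ 0.0034342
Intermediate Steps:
a = 290
1/((-122/(-103) + 0**2) + a) = 1/((-122/(-103) + 0**2) + 290) = 1/((-122*(-1/103) + 0) + 290) = 1/((122/103 + 0) + 290) = 1/(122/103 + 290) = 1/(29992/103) = 103/29992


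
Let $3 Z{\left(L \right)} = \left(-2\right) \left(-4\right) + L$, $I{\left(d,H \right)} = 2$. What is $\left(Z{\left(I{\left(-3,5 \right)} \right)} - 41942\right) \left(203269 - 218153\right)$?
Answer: $\frac{1872645344}{3} \approx 6.2422 \cdot 10^{8}$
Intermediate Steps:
$Z{\left(L \right)} = \frac{8}{3} + \frac{L}{3}$ ($Z{\left(L \right)} = \frac{\left(-2\right) \left(-4\right) + L}{3} = \frac{8 + L}{3} = \frac{8}{3} + \frac{L}{3}$)
$\left(Z{\left(I{\left(-3,5 \right)} \right)} - 41942\right) \left(203269 - 218153\right) = \left(\left(\frac{8}{3} + \frac{1}{3} \cdot 2\right) - 41942\right) \left(203269 - 218153\right) = \left(\left(\frac{8}{3} + \frac{2}{3}\right) - 41942\right) \left(203269 - 218153\right) = \left(\frac{10}{3} - 41942\right) \left(-14884\right) = \left(- \frac{125816}{3}\right) \left(-14884\right) = \frac{1872645344}{3}$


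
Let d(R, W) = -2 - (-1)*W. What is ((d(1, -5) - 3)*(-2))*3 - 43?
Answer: 17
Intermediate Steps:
d(R, W) = -2 + W
((d(1, -5) - 3)*(-2))*3 - 43 = (((-2 - 5) - 3)*(-2))*3 - 43 = ((-7 - 3)*(-2))*3 - 43 = -10*(-2)*3 - 43 = 20*3 - 43 = 60 - 43 = 17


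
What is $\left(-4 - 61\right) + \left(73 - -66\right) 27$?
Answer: $3688$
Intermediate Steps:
$\left(-4 - 61\right) + \left(73 - -66\right) 27 = -65 + \left(73 + 66\right) 27 = -65 + 139 \cdot 27 = -65 + 3753 = 3688$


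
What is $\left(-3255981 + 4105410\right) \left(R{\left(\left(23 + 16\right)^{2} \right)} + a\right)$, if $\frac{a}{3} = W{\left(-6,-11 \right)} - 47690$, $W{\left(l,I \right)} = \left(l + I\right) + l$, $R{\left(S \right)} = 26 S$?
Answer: $-87994898397$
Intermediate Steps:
$W{\left(l,I \right)} = I + 2 l$ ($W{\left(l,I \right)} = \left(I + l\right) + l = I + 2 l$)
$a = -143139$ ($a = 3 \left(\left(-11 + 2 \left(-6\right)\right) - 47690\right) = 3 \left(\left(-11 - 12\right) - 47690\right) = 3 \left(-23 - 47690\right) = 3 \left(-47713\right) = -143139$)
$\left(-3255981 + 4105410\right) \left(R{\left(\left(23 + 16\right)^{2} \right)} + a\right) = \left(-3255981 + 4105410\right) \left(26 \left(23 + 16\right)^{2} - 143139\right) = 849429 \left(26 \cdot 39^{2} - 143139\right) = 849429 \left(26 \cdot 1521 - 143139\right) = 849429 \left(39546 - 143139\right) = 849429 \left(-103593\right) = -87994898397$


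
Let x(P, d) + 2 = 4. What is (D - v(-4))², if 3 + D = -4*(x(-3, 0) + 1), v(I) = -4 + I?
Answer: 49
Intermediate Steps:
x(P, d) = 2 (x(P, d) = -2 + 4 = 2)
D = -15 (D = -3 - 4*(2 + 1) = -3 - 4*3 = -3 - 12 = -15)
(D - v(-4))² = (-15 - (-4 - 4))² = (-15 - 1*(-8))² = (-15 + 8)² = (-7)² = 49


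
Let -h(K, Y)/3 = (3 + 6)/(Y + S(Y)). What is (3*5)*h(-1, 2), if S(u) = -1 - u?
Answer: 405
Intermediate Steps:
h(K, Y) = 27 (h(K, Y) = -3*(3 + 6)/(Y + (-1 - Y)) = -27/(-1) = -27*(-1) = -3*(-9) = 27)
(3*5)*h(-1, 2) = (3*5)*27 = 15*27 = 405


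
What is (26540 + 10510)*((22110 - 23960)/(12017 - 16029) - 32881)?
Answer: -1221878637525/1003 ≈ -1.2182e+9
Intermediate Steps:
(26540 + 10510)*((22110 - 23960)/(12017 - 16029) - 32881) = 37050*(-1850/(-4012) - 32881) = 37050*(-1850*(-1/4012) - 32881) = 37050*(925/2006 - 32881) = 37050*(-65958361/2006) = -1221878637525/1003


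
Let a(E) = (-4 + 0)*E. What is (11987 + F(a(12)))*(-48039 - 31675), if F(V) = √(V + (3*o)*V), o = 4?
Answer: -955531718 - 318856*I*√39 ≈ -9.5553e+8 - 1.9913e+6*I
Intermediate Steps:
a(E) = -4*E
F(V) = √13*√V (F(V) = √(V + (3*4)*V) = √(V + 12*V) = √(13*V) = √13*√V)
(11987 + F(a(12)))*(-48039 - 31675) = (11987 + √13*√(-4*12))*(-48039 - 31675) = (11987 + √13*√(-48))*(-79714) = (11987 + √13*(4*I*√3))*(-79714) = (11987 + 4*I*√39)*(-79714) = -955531718 - 318856*I*√39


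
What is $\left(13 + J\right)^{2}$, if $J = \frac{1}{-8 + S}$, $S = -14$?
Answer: $\frac{81225}{484} \approx 167.82$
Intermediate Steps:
$J = - \frac{1}{22}$ ($J = \frac{1}{-8 - 14} = \frac{1}{-22} = - \frac{1}{22} \approx -0.045455$)
$\left(13 + J\right)^{2} = \left(13 - \frac{1}{22}\right)^{2} = \left(\frac{285}{22}\right)^{2} = \frac{81225}{484}$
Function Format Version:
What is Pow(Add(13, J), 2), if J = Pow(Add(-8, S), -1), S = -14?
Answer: Rational(81225, 484) ≈ 167.82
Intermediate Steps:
J = Rational(-1, 22) (J = Pow(Add(-8, -14), -1) = Pow(-22, -1) = Rational(-1, 22) ≈ -0.045455)
Pow(Add(13, J), 2) = Pow(Add(13, Rational(-1, 22)), 2) = Pow(Rational(285, 22), 2) = Rational(81225, 484)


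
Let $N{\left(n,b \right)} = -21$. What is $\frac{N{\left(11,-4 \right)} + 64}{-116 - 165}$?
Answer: $- \frac{43}{281} \approx -0.15302$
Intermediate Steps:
$\frac{N{\left(11,-4 \right)} + 64}{-116 - 165} = \frac{-21 + 64}{-116 - 165} = \frac{43}{-281} = 43 \left(- \frac{1}{281}\right) = - \frac{43}{281}$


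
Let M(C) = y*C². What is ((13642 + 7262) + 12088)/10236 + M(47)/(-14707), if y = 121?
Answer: -51153565/3421383 ≈ -14.951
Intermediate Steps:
M(C) = 121*C²
((13642 + 7262) + 12088)/10236 + M(47)/(-14707) = ((13642 + 7262) + 12088)/10236 + (121*47²)/(-14707) = (20904 + 12088)*(1/10236) + (121*2209)*(-1/14707) = 32992*(1/10236) + 267289*(-1/14707) = 8248/2559 - 24299/1337 = -51153565/3421383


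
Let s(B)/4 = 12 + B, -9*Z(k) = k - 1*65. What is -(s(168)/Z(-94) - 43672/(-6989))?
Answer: -17410856/370417 ≈ -47.003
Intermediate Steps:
Z(k) = 65/9 - k/9 (Z(k) = -(k - 1*65)/9 = -(k - 65)/9 = -(-65 + k)/9 = 65/9 - k/9)
s(B) = 48 + 4*B (s(B) = 4*(12 + B) = 48 + 4*B)
-(s(168)/Z(-94) - 43672/(-6989)) = -((48 + 4*168)/(65/9 - ⅑*(-94)) - 43672/(-6989)) = -((48 + 672)/(65/9 + 94/9) - 43672*(-1/6989)) = -(720/(53/3) + 43672/6989) = -(720*(3/53) + 43672/6989) = -(2160/53 + 43672/6989) = -1*17410856/370417 = -17410856/370417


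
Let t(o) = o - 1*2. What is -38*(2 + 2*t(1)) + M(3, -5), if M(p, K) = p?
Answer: 3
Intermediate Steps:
t(o) = -2 + o (t(o) = o - 2 = -2 + o)
-38*(2 + 2*t(1)) + M(3, -5) = -38*(2 + 2*(-2 + 1)) + 3 = -38*(2 + 2*(-1)) + 3 = -38*(2 - 2) + 3 = -38*0 + 3 = 0 + 3 = 3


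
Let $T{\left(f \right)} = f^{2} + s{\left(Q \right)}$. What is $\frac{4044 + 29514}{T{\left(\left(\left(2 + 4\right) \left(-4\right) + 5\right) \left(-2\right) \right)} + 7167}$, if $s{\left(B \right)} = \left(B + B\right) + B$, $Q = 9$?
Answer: $\frac{2397}{617} \approx 3.8849$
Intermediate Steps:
$s{\left(B \right)} = 3 B$ ($s{\left(B \right)} = 2 B + B = 3 B$)
$T{\left(f \right)} = 27 + f^{2}$ ($T{\left(f \right)} = f^{2} + 3 \cdot 9 = f^{2} + 27 = 27 + f^{2}$)
$\frac{4044 + 29514}{T{\left(\left(\left(2 + 4\right) \left(-4\right) + 5\right) \left(-2\right) \right)} + 7167} = \frac{4044 + 29514}{\left(27 + \left(\left(\left(2 + 4\right) \left(-4\right) + 5\right) \left(-2\right)\right)^{2}\right) + 7167} = \frac{33558}{\left(27 + \left(\left(6 \left(-4\right) + 5\right) \left(-2\right)\right)^{2}\right) + 7167} = \frac{33558}{\left(27 + \left(\left(-24 + 5\right) \left(-2\right)\right)^{2}\right) + 7167} = \frac{33558}{\left(27 + \left(\left(-19\right) \left(-2\right)\right)^{2}\right) + 7167} = \frac{33558}{\left(27 + 38^{2}\right) + 7167} = \frac{33558}{\left(27 + 1444\right) + 7167} = \frac{33558}{1471 + 7167} = \frac{33558}{8638} = 33558 \cdot \frac{1}{8638} = \frac{2397}{617}$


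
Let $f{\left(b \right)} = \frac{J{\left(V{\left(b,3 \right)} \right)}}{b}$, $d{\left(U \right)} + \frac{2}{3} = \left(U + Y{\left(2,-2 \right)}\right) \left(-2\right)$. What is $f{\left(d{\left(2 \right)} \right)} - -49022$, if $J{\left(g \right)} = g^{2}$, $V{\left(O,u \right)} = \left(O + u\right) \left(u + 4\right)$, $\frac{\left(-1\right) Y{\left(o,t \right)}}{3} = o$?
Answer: $\frac{3282541}{66} \approx 49736.0$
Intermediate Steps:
$Y{\left(o,t \right)} = - 3 o$
$V{\left(O,u \right)} = \left(4 + u\right) \left(O + u\right)$ ($V{\left(O,u \right)} = \left(O + u\right) \left(4 + u\right) = \left(4 + u\right) \left(O + u\right)$)
$d{\left(U \right)} = \frac{34}{3} - 2 U$ ($d{\left(U \right)} = - \frac{2}{3} + \left(U - 6\right) \left(-2\right) = - \frac{2}{3} + \left(-6 + U\right) \left(-2\right) = - \frac{2}{3} - \left(-12 + 2 U\right) = \frac{34}{3} - 2 U$)
$f{\left(b \right)} = \frac{\left(21 + 7 b\right)^{2}}{b}$ ($f{\left(b \right)} = \frac{\left(3^{2} + 4 b + 4 \cdot 3 + b 3\right)^{2}}{b} = \frac{\left(9 + 4 b + 12 + 3 b\right)^{2}}{b} = \frac{\left(21 + 7 b\right)^{2}}{b}$)
$f{\left(d{\left(2 \right)} \right)} - -49022 = \frac{49 \left(3 + \left(\frac{34}{3} - 4\right)\right)^{2}}{\frac{34}{3} - 4} - -49022 = \frac{49 \left(3 + \left(\frac{34}{3} - 4\right)\right)^{2}}{\frac{34}{3} - 4} + 49022 = \frac{49 \left(3 + \frac{22}{3}\right)^{2}}{\frac{22}{3}} + 49022 = 49 \cdot \frac{3}{22} \left(\frac{31}{3}\right)^{2} + 49022 = 49 \cdot \frac{3}{22} \cdot \frac{961}{9} + 49022 = \frac{47089}{66} + 49022 = \frac{3282541}{66}$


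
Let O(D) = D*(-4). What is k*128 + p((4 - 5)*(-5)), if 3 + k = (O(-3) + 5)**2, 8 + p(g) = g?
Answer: 36605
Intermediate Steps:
O(D) = -4*D
p(g) = -8 + g
k = 286 (k = -3 + (-4*(-3) + 5)**2 = -3 + (12 + 5)**2 = -3 + 17**2 = -3 + 289 = 286)
k*128 + p((4 - 5)*(-5)) = 286*128 + (-8 + (4 - 5)*(-5)) = 36608 + (-8 - 1*(-5)) = 36608 + (-8 + 5) = 36608 - 3 = 36605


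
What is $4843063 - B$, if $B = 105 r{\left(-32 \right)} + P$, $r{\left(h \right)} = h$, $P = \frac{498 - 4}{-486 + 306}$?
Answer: $\frac{436178317}{90} \approx 4.8464 \cdot 10^{6}$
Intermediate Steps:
$P = - \frac{247}{90}$ ($P = \frac{494}{-180} = 494 \left(- \frac{1}{180}\right) = - \frac{247}{90} \approx -2.7444$)
$B = - \frac{302647}{90}$ ($B = 105 \left(-32\right) - \frac{247}{90} = -3360 - \frac{247}{90} = - \frac{302647}{90} \approx -3362.7$)
$4843063 - B = 4843063 - - \frac{302647}{90} = 4843063 + \frac{302647}{90} = \frac{436178317}{90}$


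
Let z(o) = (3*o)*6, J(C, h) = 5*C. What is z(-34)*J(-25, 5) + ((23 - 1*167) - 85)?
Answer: 76271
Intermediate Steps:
z(o) = 18*o
z(-34)*J(-25, 5) + ((23 - 1*167) - 85) = (18*(-34))*(5*(-25)) + ((23 - 1*167) - 85) = -612*(-125) + ((23 - 167) - 85) = 76500 + (-144 - 85) = 76500 - 229 = 76271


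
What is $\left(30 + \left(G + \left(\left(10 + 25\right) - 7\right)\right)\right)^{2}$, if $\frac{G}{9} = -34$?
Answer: $61504$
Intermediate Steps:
$G = -306$ ($G = 9 \left(-34\right) = -306$)
$\left(30 + \left(G + \left(\left(10 + 25\right) - 7\right)\right)\right)^{2} = \left(30 + \left(-306 + \left(\left(10 + 25\right) - 7\right)\right)\right)^{2} = \left(30 + \left(-306 + \left(35 - 7\right)\right)\right)^{2} = \left(30 + \left(-306 + 28\right)\right)^{2} = \left(30 - 278\right)^{2} = \left(-248\right)^{2} = 61504$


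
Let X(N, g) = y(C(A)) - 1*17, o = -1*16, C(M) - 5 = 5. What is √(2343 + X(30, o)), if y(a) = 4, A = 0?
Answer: √2330 ≈ 48.270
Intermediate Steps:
C(M) = 10 (C(M) = 5 + 5 = 10)
o = -16
X(N, g) = -13 (X(N, g) = 4 - 1*17 = 4 - 17 = -13)
√(2343 + X(30, o)) = √(2343 - 13) = √2330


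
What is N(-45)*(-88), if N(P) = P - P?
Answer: 0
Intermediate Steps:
N(P) = 0
N(-45)*(-88) = 0*(-88) = 0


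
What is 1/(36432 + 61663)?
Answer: 1/98095 ≈ 1.0194e-5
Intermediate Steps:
1/(36432 + 61663) = 1/98095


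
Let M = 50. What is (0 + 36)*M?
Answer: 1800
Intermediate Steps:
(0 + 36)*M = (0 + 36)*50 = 36*50 = 1800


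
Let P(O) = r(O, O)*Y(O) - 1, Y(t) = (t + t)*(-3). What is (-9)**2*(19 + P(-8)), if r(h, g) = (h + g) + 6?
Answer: -37422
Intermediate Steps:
Y(t) = -6*t (Y(t) = (2*t)*(-3) = -6*t)
r(h, g) = 6 + g + h (r(h, g) = (g + h) + 6 = 6 + g + h)
P(O) = -1 - 6*O*(6 + 2*O) (P(O) = (6 + O + O)*(-6*O) - 1 = (6 + 2*O)*(-6*O) - 1 = -6*O*(6 + 2*O) - 1 = -1 - 6*O*(6 + 2*O))
(-9)**2*(19 + P(-8)) = (-9)**2*(19 + (-1 - 12*(-8)*(3 - 8))) = 81*(19 + (-1 - 12*(-8)*(-5))) = 81*(19 + (-1 - 480)) = 81*(19 - 481) = 81*(-462) = -37422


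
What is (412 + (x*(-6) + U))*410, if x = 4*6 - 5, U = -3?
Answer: 120950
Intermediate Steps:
x = 19 (x = 24 - 5 = 19)
(412 + (x*(-6) + U))*410 = (412 + (19*(-6) - 3))*410 = (412 + (-114 - 3))*410 = (412 - 117)*410 = 295*410 = 120950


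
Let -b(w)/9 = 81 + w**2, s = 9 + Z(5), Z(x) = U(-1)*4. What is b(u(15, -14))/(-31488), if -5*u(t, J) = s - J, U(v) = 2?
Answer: 4479/131200 ≈ 0.034139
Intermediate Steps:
Z(x) = 8 (Z(x) = 2*4 = 8)
s = 17 (s = 9 + 8 = 17)
u(t, J) = -17/5 + J/5 (u(t, J) = -(17 - J)/5 = -17/5 + J/5)
b(w) = -729 - 9*w**2 (b(w) = -9*(81 + w**2) = -729 - 9*w**2)
b(u(15, -14))/(-31488) = (-729 - 9*(-17/5 + (1/5)*(-14))**2)/(-31488) = (-729 - 9*(-17/5 - 14/5)**2)*(-1/31488) = (-729 - 9*(-31/5)**2)*(-1/31488) = (-729 - 9*961/25)*(-1/31488) = (-729 - 8649/25)*(-1/31488) = -26874/25*(-1/31488) = 4479/131200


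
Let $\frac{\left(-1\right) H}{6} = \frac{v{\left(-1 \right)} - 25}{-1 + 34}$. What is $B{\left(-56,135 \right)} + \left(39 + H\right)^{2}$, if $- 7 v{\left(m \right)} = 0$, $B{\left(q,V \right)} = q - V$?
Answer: $\frac{206330}{121} \approx 1705.2$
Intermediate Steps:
$v{\left(m \right)} = 0$ ($v{\left(m \right)} = \left(- \frac{1}{7}\right) 0 = 0$)
$H = \frac{50}{11}$ ($H = - 6 \frac{0 - 25}{-1 + 34} = - 6 \left(- \frac{25}{33}\right) = - 6 \left(\left(-25\right) \frac{1}{33}\right) = \left(-6\right) \left(- \frac{25}{33}\right) = \frac{50}{11} \approx 4.5455$)
$B{\left(-56,135 \right)} + \left(39 + H\right)^{2} = \left(-56 - 135\right) + \left(39 + \frac{50}{11}\right)^{2} = \left(-56 - 135\right) + \left(\frac{479}{11}\right)^{2} = -191 + \frac{229441}{121} = \frac{206330}{121}$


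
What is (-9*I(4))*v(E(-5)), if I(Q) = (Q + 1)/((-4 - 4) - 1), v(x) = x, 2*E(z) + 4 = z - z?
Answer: -10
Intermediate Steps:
E(z) = -2 (E(z) = -2 + (z - z)/2 = -2 + (1/2)*0 = -2 + 0 = -2)
I(Q) = -1/9 - Q/9 (I(Q) = (1 + Q)/(-8 - 1) = (1 + Q)/(-9) = (1 + Q)*(-1/9) = -1/9 - Q/9)
(-9*I(4))*v(E(-5)) = -9*(-1/9 - 1/9*4)*(-2) = -9*(-1/9 - 4/9)*(-2) = -9*(-5/9)*(-2) = 5*(-2) = -10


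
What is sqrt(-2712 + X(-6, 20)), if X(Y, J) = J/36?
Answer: I*sqrt(24403)/3 ≈ 52.072*I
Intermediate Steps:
X(Y, J) = J/36 (X(Y, J) = J*(1/36) = J/36)
sqrt(-2712 + X(-6, 20)) = sqrt(-2712 + (1/36)*20) = sqrt(-2712 + 5/9) = sqrt(-24403/9) = I*sqrt(24403)/3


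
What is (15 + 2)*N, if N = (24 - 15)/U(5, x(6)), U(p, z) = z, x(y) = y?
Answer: 51/2 ≈ 25.500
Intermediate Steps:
N = 3/2 (N = (24 - 15)/6 = 9*(⅙) = 3/2 ≈ 1.5000)
(15 + 2)*N = (15 + 2)*(3/2) = 17*(3/2) = 51/2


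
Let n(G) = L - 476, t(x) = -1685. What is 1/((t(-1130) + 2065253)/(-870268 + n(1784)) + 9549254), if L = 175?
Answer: 870569/8313282441958 ≈ 1.0472e-7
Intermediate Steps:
n(G) = -301 (n(G) = 175 - 476 = -301)
1/((t(-1130) + 2065253)/(-870268 + n(1784)) + 9549254) = 1/((-1685 + 2065253)/(-870268 - 301) + 9549254) = 1/(2063568/(-870569) + 9549254) = 1/(2063568*(-1/870569) + 9549254) = 1/(-2063568/870569 + 9549254) = 1/(8313282441958/870569) = 870569/8313282441958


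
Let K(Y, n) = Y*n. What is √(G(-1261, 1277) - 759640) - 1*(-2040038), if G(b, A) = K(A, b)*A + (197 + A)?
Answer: 2040038 + I*√2057107435 ≈ 2.04e+6 + 45355.0*I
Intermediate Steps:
G(b, A) = 197 + A + b*A² (G(b, A) = (A*b)*A + (197 + A) = b*A² + (197 + A) = 197 + A + b*A²)
√(G(-1261, 1277) - 759640) - 1*(-2040038) = √((197 + 1277 - 1261*1277²) - 759640) - 1*(-2040038) = √((197 + 1277 - 1261*1630729) - 759640) + 2040038 = √((197 + 1277 - 2056349269) - 759640) + 2040038 = √(-2056347795 - 759640) + 2040038 = √(-2057107435) + 2040038 = I*√2057107435 + 2040038 = 2040038 + I*√2057107435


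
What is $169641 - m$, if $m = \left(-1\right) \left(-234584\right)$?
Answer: $-64943$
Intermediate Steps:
$m = 234584$
$169641 - m = 169641 - 234584 = -64943$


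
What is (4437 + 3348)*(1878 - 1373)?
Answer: 3931425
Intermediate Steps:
(4437 + 3348)*(1878 - 1373) = 7785*505 = 3931425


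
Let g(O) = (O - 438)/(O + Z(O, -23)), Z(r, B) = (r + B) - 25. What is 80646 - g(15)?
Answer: 161245/2 ≈ 80623.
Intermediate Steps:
Z(r, B) = -25 + B + r (Z(r, B) = (B + r) - 25 = -25 + B + r)
g(O) = (-438 + O)/(-48 + 2*O) (g(O) = (O - 438)/(O + (-25 - 23 + O)) = (-438 + O)/(O + (-48 + O)) = (-438 + O)/(-48 + 2*O))
80646 - g(15) = 80646 - (-438 + 15)/(2*(-24 + 15)) = 80646 - (-423)/(2*(-9)) = 80646 - (-1)*(-423)/(2*9) = 80646 - 1*47/2 = 80646 - 47/2 = 161245/2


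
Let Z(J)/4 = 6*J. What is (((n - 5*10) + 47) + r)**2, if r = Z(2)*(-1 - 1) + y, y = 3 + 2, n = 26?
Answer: 4624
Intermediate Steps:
y = 5
Z(J) = 24*J (Z(J) = 4*(6*J) = 24*J)
r = -91 (r = (24*2)*(-1 - 1) + 5 = 48*(-2) + 5 = -96 + 5 = -91)
(((n - 5*10) + 47) + r)**2 = (((26 - 5*10) + 47) - 91)**2 = (((26 - 50) + 47) - 91)**2 = ((-24 + 47) - 91)**2 = (23 - 91)**2 = (-68)**2 = 4624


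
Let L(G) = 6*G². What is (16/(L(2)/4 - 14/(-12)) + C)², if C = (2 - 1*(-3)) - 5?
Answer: 9216/1849 ≈ 4.9843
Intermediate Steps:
C = 0 (C = (2 + 3) - 5 = 5 - 5 = 0)
(16/(L(2)/4 - 14/(-12)) + C)² = (16/((6*2²)/4 - 14/(-12)) + 0)² = (16/((6*4)*(¼) - 14*(-1/12)) + 0)² = (16/(24*(¼) + 7/6) + 0)² = (16/(6 + 7/6) + 0)² = (16/(43/6) + 0)² = (16*(6/43) + 0)² = (96/43 + 0)² = (96/43)² = 9216/1849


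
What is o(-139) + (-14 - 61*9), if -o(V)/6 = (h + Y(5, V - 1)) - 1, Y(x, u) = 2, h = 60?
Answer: -929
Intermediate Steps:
o(V) = -366 (o(V) = -6*((60 + 2) - 1) = -6*(62 - 1) = -6*61 = -366)
o(-139) + (-14 - 61*9) = -366 + (-14 - 61*9) = -366 + (-14 - 549) = -366 - 563 = -929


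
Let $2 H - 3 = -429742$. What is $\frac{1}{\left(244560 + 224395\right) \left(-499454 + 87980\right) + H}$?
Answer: $- \frac{2}{385926009079} \approx -5.1823 \cdot 10^{-12}$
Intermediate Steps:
$H = - \frac{429739}{2}$ ($H = \frac{3}{2} + \frac{1}{2} \left(-429742\right) = \frac{3}{2} - 214871 = - \frac{429739}{2} \approx -2.1487 \cdot 10^{5}$)
$\frac{1}{\left(244560 + 224395\right) \left(-499454 + 87980\right) + H} = \frac{1}{\left(244560 + 224395\right) \left(-499454 + 87980\right) - \frac{429739}{2}} = \frac{1}{468955 \left(-411474\right) - \frac{429739}{2}} = \frac{1}{-192962789670 - \frac{429739}{2}} = \frac{1}{- \frac{385926009079}{2}} = - \frac{2}{385926009079}$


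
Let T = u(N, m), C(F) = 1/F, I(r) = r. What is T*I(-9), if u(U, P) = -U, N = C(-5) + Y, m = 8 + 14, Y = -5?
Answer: -234/5 ≈ -46.800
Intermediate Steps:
m = 22
N = -26/5 (N = 1/(-5) - 5 = -1/5 - 5 = -26/5 ≈ -5.2000)
T = 26/5 (T = -1*(-26/5) = 26/5 ≈ 5.2000)
T*I(-9) = (26/5)*(-9) = -234/5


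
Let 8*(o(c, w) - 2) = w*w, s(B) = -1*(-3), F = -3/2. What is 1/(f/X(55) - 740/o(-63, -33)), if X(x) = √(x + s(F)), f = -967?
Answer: 15176512/45589374201 - 47229247*√58/45589374201 ≈ -0.0075568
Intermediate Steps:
F = -3/2 (F = -3*½ = -3/2 ≈ -1.5000)
s(B) = 3
o(c, w) = 2 + w²/8 (o(c, w) = 2 + (w*w)/8 = 2 + w²/8)
X(x) = √(3 + x) (X(x) = √(x + 3) = √(3 + x))
1/(f/X(55) - 740/o(-63, -33)) = 1/(-967/√(3 + 55) - 740/(2 + (⅛)*(-33)²)) = 1/(-967*√58/58 - 740/(2 + (⅛)*1089)) = 1/(-967*√58/58 - 740/(2 + 1089/8)) = 1/(-967*√58/58 - 740/1105/8) = 1/(-967*√58/58 - 740*8/1105) = 1/(-967*√58/58 - 1184/221) = 1/(-1184/221 - 967*√58/58)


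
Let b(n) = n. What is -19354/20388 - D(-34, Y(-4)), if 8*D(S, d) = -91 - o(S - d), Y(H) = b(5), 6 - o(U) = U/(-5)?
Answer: 1039861/101940 ≈ 10.201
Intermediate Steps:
o(U) = 6 + U/5 (o(U) = 6 - U/(-5) = 6 - U*(-1)/5 = 6 - (-1)*U/5 = 6 + U/5)
Y(H) = 5
D(S, d) = -97/8 - S/40 + d/40 (D(S, d) = (-91 - (6 + (S - d)/5))/8 = (-91 - (6 + (-d/5 + S/5)))/8 = (-91 - (6 - d/5 + S/5))/8 = (-91 + (-6 - S/5 + d/5))/8 = (-97 - S/5 + d/5)/8 = -97/8 - S/40 + d/40)
-19354/20388 - D(-34, Y(-4)) = -19354/20388 - (-97/8 - 1/40*(-34) + (1/40)*5) = -19354*1/20388 - (-97/8 + 17/20 + ⅛) = -9677/10194 - 1*(-223/20) = -9677/10194 + 223/20 = 1039861/101940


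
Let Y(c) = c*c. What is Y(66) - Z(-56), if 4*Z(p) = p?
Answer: 4370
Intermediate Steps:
Y(c) = c**2
Z(p) = p/4
Y(66) - Z(-56) = 66**2 - (-56)/4 = 4356 - 1*(-14) = 4356 + 14 = 4370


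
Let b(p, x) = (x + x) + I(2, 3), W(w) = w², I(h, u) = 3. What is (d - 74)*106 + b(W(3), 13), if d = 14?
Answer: -6331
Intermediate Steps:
b(p, x) = 3 + 2*x (b(p, x) = (x + x) + 3 = 2*x + 3 = 3 + 2*x)
(d - 74)*106 + b(W(3), 13) = (14 - 74)*106 + (3 + 2*13) = -60*106 + (3 + 26) = -6360 + 29 = -6331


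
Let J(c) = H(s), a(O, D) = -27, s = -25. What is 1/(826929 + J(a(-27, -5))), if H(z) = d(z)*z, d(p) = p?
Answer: 1/827554 ≈ 1.2084e-6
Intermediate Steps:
H(z) = z**2 (H(z) = z*z = z**2)
J(c) = 625 (J(c) = (-25)**2 = 625)
1/(826929 + J(a(-27, -5))) = 1/(826929 + 625) = 1/827554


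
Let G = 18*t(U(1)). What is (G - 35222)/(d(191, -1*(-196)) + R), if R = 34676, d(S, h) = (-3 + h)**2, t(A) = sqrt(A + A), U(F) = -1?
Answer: -35222/71925 + 6*I*sqrt(2)/23975 ≈ -0.4897 + 0.00035392*I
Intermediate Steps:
t(A) = sqrt(2)*sqrt(A) (t(A) = sqrt(2*A) = sqrt(2)*sqrt(A))
G = 18*I*sqrt(2) (G = 18*(sqrt(2)*sqrt(-1)) = 18*(sqrt(2)*I) = 18*(I*sqrt(2)) = 18*I*sqrt(2) ≈ 25.456*I)
(G - 35222)/(d(191, -1*(-196)) + R) = (18*I*sqrt(2) - 35222)/((-3 - 1*(-196))**2 + 34676) = (-35222 + 18*I*sqrt(2))/((-3 + 196)**2 + 34676) = (-35222 + 18*I*sqrt(2))/(193**2 + 34676) = (-35222 + 18*I*sqrt(2))/(37249 + 34676) = (-35222 + 18*I*sqrt(2))/71925 = (-35222 + 18*I*sqrt(2))*(1/71925) = -35222/71925 + 6*I*sqrt(2)/23975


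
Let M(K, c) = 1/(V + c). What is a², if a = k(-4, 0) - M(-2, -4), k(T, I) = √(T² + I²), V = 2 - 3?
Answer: 441/25 ≈ 17.640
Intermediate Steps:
V = -1
M(K, c) = 1/(-1 + c)
k(T, I) = √(I² + T²)
a = 21/5 (a = √(0² + (-4)²) - 1/(-1 - 4) = √(0 + 16) - 1/(-5) = √16 - 1*(-⅕) = 4 + ⅕ = 21/5 ≈ 4.2000)
a² = (21/5)² = 441/25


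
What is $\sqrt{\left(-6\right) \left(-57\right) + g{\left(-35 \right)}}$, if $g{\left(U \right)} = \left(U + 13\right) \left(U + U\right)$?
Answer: $\sqrt{1882} \approx 43.382$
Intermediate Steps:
$g{\left(U \right)} = 2 U \left(13 + U\right)$ ($g{\left(U \right)} = \left(13 + U\right) 2 U = 2 U \left(13 + U\right)$)
$\sqrt{\left(-6\right) \left(-57\right) + g{\left(-35 \right)}} = \sqrt{\left(-6\right) \left(-57\right) + 2 \left(-35\right) \left(13 - 35\right)} = \sqrt{342 + 2 \left(-35\right) \left(-22\right)} = \sqrt{342 + 1540} = \sqrt{1882}$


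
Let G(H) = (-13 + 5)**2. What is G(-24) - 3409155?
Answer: -3409091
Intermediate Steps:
G(H) = 64 (G(H) = (-8)**2 = 64)
G(-24) - 3409155 = 64 - 3409155 = -3409091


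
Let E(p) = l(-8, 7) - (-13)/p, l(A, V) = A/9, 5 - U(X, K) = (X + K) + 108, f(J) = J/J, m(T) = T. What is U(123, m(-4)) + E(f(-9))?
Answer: -1889/9 ≈ -209.89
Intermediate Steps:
f(J) = 1
U(X, K) = -103 - K - X (U(X, K) = 5 - ((X + K) + 108) = 5 - ((K + X) + 108) = 5 - (108 + K + X) = 5 + (-108 - K - X) = -103 - K - X)
l(A, V) = A/9 (l(A, V) = A*(⅑) = A/9)
E(p) = -8/9 + 13/p (E(p) = (⅑)*(-8) - (-13)/p = -8/9 + 13/p)
U(123, m(-4)) + E(f(-9)) = (-103 - 1*(-4) - 1*123) + (-8/9 + 13/1) = (-103 + 4 - 123) + (-8/9 + 13*1) = -222 + (-8/9 + 13) = -222 + 109/9 = -1889/9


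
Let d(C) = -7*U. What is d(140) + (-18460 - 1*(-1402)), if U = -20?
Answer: -16918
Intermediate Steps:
d(C) = 140 (d(C) = -7*(-20) = 140)
d(140) + (-18460 - 1*(-1402)) = 140 + (-18460 - 1*(-1402)) = 140 + (-18460 + 1402) = 140 - 17058 = -16918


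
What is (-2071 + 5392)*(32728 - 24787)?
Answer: 26372061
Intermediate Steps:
(-2071 + 5392)*(32728 - 24787) = 3321*7941 = 26372061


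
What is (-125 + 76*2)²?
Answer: 729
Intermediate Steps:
(-125 + 76*2)² = (-125 + 152)² = 27² = 729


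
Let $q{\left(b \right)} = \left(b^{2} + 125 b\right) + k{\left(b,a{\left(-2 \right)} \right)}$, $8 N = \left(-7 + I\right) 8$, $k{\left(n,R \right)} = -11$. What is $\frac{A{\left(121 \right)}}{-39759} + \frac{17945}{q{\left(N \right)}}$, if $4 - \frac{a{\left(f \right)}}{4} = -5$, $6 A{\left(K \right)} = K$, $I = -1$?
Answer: $- \frac{4280966117}{225910638} \approx -18.95$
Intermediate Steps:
$A{\left(K \right)} = \frac{K}{6}$
$a{\left(f \right)} = 36$ ($a{\left(f \right)} = 16 - -20 = 16 + 20 = 36$)
$N = -8$ ($N = \frac{\left(-7 - 1\right) 8}{8} = \frac{\left(-8\right) 8}{8} = \frac{1}{8} \left(-64\right) = -8$)
$q{\left(b \right)} = -11 + b^{2} + 125 b$ ($q{\left(b \right)} = \left(b^{2} + 125 b\right) - 11 = -11 + b^{2} + 125 b$)
$\frac{A{\left(121 \right)}}{-39759} + \frac{17945}{q{\left(N \right)}} = \frac{\frac{1}{6} \cdot 121}{-39759} + \frac{17945}{-11 + \left(-8\right)^{2} + 125 \left(-8\right)} = \frac{121}{6} \left(- \frac{1}{39759}\right) + \frac{17945}{-11 + 64 - 1000} = - \frac{121}{238554} + \frac{17945}{-947} = - \frac{121}{238554} + 17945 \left(- \frac{1}{947}\right) = - \frac{121}{238554} - \frac{17945}{947} = - \frac{4280966117}{225910638}$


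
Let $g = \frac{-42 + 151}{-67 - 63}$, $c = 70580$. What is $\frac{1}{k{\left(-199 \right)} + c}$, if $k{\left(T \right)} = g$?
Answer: $\frac{130}{9175291} \approx 1.4168 \cdot 10^{-5}$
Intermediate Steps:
$g = - \frac{109}{130}$ ($g = \frac{109}{-130} = 109 \left(- \frac{1}{130}\right) = - \frac{109}{130} \approx -0.83846$)
$k{\left(T \right)} = - \frac{109}{130}$
$\frac{1}{k{\left(-199 \right)} + c} = \frac{1}{- \frac{109}{130} + 70580} = \frac{1}{\frac{9175291}{130}} = \frac{130}{9175291}$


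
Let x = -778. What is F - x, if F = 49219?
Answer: 49997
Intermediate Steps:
F - x = 49219 - 1*(-778) = 49219 + 778 = 49997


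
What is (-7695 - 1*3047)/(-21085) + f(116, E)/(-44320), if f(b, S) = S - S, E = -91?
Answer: 10742/21085 ≈ 0.50946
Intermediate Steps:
f(b, S) = 0
(-7695 - 1*3047)/(-21085) + f(116, E)/(-44320) = (-7695 - 1*3047)/(-21085) + 0/(-44320) = (-7695 - 3047)*(-1/21085) + 0*(-1/44320) = -10742*(-1/21085) + 0 = 10742/21085 + 0 = 10742/21085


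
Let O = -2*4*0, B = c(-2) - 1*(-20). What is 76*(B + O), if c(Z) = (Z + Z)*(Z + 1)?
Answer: 1824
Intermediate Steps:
c(Z) = 2*Z*(1 + Z) (c(Z) = (2*Z)*(1 + Z) = 2*Z*(1 + Z))
B = 24 (B = 2*(-2)*(1 - 2) - 1*(-20) = 2*(-2)*(-1) + 20 = 4 + 20 = 24)
O = 0 (O = -8*0 = 0)
76*(B + O) = 76*(24 + 0) = 76*24 = 1824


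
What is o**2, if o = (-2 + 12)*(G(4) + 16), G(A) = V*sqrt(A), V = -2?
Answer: 14400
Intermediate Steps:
G(A) = -2*sqrt(A)
o = 120 (o = (-2 + 12)*(-2*sqrt(4) + 16) = 10*(-2*2 + 16) = 10*(-4 + 16) = 10*12 = 120)
o**2 = 120**2 = 14400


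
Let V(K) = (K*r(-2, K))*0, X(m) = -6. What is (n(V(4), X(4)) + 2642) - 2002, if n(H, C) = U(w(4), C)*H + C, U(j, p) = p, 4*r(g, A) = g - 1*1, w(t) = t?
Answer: 634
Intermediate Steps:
r(g, A) = -¼ + g/4 (r(g, A) = (g - 1*1)/4 = (g - 1)/4 = (-1 + g)/4 = -¼ + g/4)
V(K) = 0 (V(K) = (K*(-¼ + (¼)*(-2)))*0 = (K*(-¼ - ½))*0 = (K*(-¾))*0 = -3*K/4*0 = 0)
n(H, C) = C + C*H (n(H, C) = C*H + C = C + C*H)
(n(V(4), X(4)) + 2642) - 2002 = (-6*(1 + 0) + 2642) - 2002 = (-6*1 + 2642) - 2002 = (-6 + 2642) - 2002 = 2636 - 2002 = 634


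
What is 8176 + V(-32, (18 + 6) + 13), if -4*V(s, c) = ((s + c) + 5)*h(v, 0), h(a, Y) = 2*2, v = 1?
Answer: 8166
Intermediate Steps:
h(a, Y) = 4
V(s, c) = -5 - c - s (V(s, c) = -((s + c) + 5)*4/4 = -((c + s) + 5)*4/4 = -(5 + c + s)*4/4 = -(20 + 4*c + 4*s)/4 = -5 - c - s)
8176 + V(-32, (18 + 6) + 13) = 8176 + (-5 - ((18 + 6) + 13) - 1*(-32)) = 8176 + (-5 - (24 + 13) + 32) = 8176 + (-5 - 1*37 + 32) = 8176 + (-5 - 37 + 32) = 8176 - 10 = 8166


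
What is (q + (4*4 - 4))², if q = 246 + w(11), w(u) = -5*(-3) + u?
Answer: 80656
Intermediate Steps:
w(u) = 15 + u
q = 272 (q = 246 + (15 + 11) = 246 + 26 = 272)
(q + (4*4 - 4))² = (272 + (4*4 - 4))² = (272 + (16 - 4))² = (272 + 12)² = 284² = 80656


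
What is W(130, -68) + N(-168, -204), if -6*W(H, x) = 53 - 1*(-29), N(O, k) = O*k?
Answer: 102775/3 ≈ 34258.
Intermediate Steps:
W(H, x) = -41/3 (W(H, x) = -(53 - 1*(-29))/6 = -(53 + 29)/6 = -⅙*82 = -41/3)
W(130, -68) + N(-168, -204) = -41/3 - 168*(-204) = -41/3 + 34272 = 102775/3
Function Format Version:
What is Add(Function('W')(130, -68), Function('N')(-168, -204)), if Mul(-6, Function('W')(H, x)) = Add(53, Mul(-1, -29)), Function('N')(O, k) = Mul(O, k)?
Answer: Rational(102775, 3) ≈ 34258.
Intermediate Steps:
Function('W')(H, x) = Rational(-41, 3) (Function('W')(H, x) = Mul(Rational(-1, 6), Add(53, Mul(-1, -29))) = Mul(Rational(-1, 6), Add(53, 29)) = Mul(Rational(-1, 6), 82) = Rational(-41, 3))
Add(Function('W')(130, -68), Function('N')(-168, -204)) = Add(Rational(-41, 3), Mul(-168, -204)) = Add(Rational(-41, 3), 34272) = Rational(102775, 3)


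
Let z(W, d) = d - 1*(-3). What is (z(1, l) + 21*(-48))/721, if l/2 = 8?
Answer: -989/721 ≈ -1.3717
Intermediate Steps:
l = 16 (l = 2*8 = 16)
z(W, d) = 3 + d (z(W, d) = d + 3 = 3 + d)
(z(1, l) + 21*(-48))/721 = ((3 + 16) + 21*(-48))/721 = (19 - 1008)*(1/721) = -989*1/721 = -989/721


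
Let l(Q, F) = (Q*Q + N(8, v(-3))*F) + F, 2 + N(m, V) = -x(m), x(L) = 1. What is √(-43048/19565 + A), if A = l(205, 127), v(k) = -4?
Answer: √15988646483355/19565 ≈ 204.37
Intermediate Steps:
N(m, V) = -3 (N(m, V) = -2 - 1*1 = -2 - 1 = -3)
l(Q, F) = Q² - 2*F (l(Q, F) = (Q*Q - 3*F) + F = (Q² - 3*F) + F = Q² - 2*F)
A = 41771 (A = 205² - 2*127 = 42025 - 254 = 41771)
√(-43048/19565 + A) = √(-43048/19565 + 41771) = √(817206567/19565) = √15988646483355/19565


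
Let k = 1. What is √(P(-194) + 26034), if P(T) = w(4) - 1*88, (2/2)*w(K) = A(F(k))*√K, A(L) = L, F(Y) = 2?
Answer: 5*√1038 ≈ 161.09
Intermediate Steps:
w(K) = 2*√K
P(T) = -84 (P(T) = 2*√4 - 1*88 = 2*2 - 88 = 4 - 88 = -84)
√(P(-194) + 26034) = √(-84 + 26034) = √25950 = 5*√1038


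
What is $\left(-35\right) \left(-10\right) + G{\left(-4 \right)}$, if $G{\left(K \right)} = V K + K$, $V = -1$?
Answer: $350$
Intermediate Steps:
$G{\left(K \right)} = 0$ ($G{\left(K \right)} = - K + K = 0$)
$\left(-35\right) \left(-10\right) + G{\left(-4 \right)} = \left(-35\right) \left(-10\right) + 0 = 350 + 0 = 350$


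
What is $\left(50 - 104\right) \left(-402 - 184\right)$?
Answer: $31644$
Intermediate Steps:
$\left(50 - 104\right) \left(-402 - 184\right) = \left(-54\right) \left(-586\right) = 31644$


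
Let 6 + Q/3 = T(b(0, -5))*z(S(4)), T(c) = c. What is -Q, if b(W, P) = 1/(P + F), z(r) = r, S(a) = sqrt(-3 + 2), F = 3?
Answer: 18 + 3*I/2 ≈ 18.0 + 1.5*I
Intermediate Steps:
S(a) = I (S(a) = sqrt(-1) = I)
b(W, P) = 1/(3 + P) (b(W, P) = 1/(P + 3) = 1/(3 + P))
Q = -18 - 3*I/2 (Q = -18 + 3*(I/(3 - 5)) = -18 + 3*(I/(-2)) = -18 + 3*(-I/2) = -18 - 3*I/2 ≈ -18.0 - 1.5*I)
-Q = -(-18 - 3*I/2) = 18 + 3*I/2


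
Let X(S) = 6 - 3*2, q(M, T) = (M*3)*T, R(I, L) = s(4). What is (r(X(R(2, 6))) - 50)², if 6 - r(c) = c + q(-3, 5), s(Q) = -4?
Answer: 1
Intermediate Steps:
R(I, L) = -4
q(M, T) = 3*M*T (q(M, T) = (3*M)*T = 3*M*T)
X(S) = 0 (X(S) = 6 - 6 = 0)
r(c) = 51 - c (r(c) = 6 - (c + 3*(-3)*5) = 6 - (c - 45) = 6 - (-45 + c) = 6 + (45 - c) = 51 - c)
(r(X(R(2, 6))) - 50)² = ((51 - 1*0) - 50)² = ((51 + 0) - 50)² = (51 - 50)² = 1² = 1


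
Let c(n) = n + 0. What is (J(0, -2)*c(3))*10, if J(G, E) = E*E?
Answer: 120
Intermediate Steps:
J(G, E) = E²
c(n) = n
(J(0, -2)*c(3))*10 = ((-2)²*3)*10 = (4*3)*10 = 12*10 = 120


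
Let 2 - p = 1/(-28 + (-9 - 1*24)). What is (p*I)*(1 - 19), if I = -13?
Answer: 28782/61 ≈ 471.84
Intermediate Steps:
p = 123/61 (p = 2 - 1/(-28 + (-9 - 1*24)) = 2 - 1/(-28 + (-9 - 24)) = 2 - 1/(-28 - 33) = 2 - 1/(-61) = 2 - 1*(-1/61) = 2 + 1/61 = 123/61 ≈ 2.0164)
(p*I)*(1 - 19) = ((123/61)*(-13))*(1 - 19) = -1599/61*(-18) = 28782/61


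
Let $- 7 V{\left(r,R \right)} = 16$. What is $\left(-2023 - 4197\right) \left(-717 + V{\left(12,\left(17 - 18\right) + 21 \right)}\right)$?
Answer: $\frac{31317700}{7} \approx 4.474 \cdot 10^{6}$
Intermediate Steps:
$V{\left(r,R \right)} = - \frac{16}{7}$ ($V{\left(r,R \right)} = \left(- \frac{1}{7}\right) 16 = - \frac{16}{7}$)
$\left(-2023 - 4197\right) \left(-717 + V{\left(12,\left(17 - 18\right) + 21 \right)}\right) = \left(-2023 - 4197\right) \left(-717 - \frac{16}{7}\right) = \left(-6220\right) \left(- \frac{5035}{7}\right) = \frac{31317700}{7}$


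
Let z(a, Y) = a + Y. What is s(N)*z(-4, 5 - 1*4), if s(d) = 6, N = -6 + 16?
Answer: -18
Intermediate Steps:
z(a, Y) = Y + a
N = 10
s(N)*z(-4, 5 - 1*4) = 6*((5 - 1*4) - 4) = 6*((5 - 4) - 4) = 6*(1 - 4) = 6*(-3) = -18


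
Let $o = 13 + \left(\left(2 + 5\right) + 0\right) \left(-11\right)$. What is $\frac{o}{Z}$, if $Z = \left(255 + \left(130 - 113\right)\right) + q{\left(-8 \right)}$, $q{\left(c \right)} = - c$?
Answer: $- \frac{8}{35} \approx -0.22857$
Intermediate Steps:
$o = -64$ ($o = 13 + \left(7 + 0\right) \left(-11\right) = 13 + 7 \left(-11\right) = 13 - 77 = -64$)
$Z = 280$ ($Z = \left(255 + \left(130 - 113\right)\right) - -8 = \left(255 + \left(130 - 113\right)\right) + 8 = \left(255 + 17\right) + 8 = 272 + 8 = 280$)
$\frac{o}{Z} = - \frac{64}{280} = \left(-64\right) \frac{1}{280} = - \frac{8}{35}$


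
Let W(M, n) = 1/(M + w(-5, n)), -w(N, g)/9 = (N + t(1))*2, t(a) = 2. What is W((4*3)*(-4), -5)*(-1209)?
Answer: -403/2 ≈ -201.50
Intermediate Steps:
w(N, g) = -36 - 18*N (w(N, g) = -9*(N + 2)*2 = -9*(2 + N)*2 = -9*(4 + 2*N) = -36 - 18*N)
W(M, n) = 1/(54 + M) (W(M, n) = 1/(M + (-36 - 18*(-5))) = 1/(M + (-36 + 90)) = 1/(M + 54) = 1/(54 + M))
W((4*3)*(-4), -5)*(-1209) = -1209/(54 + (4*3)*(-4)) = -1209/(54 + 12*(-4)) = -1209/(54 - 48) = -1209/6 = (⅙)*(-1209) = -403/2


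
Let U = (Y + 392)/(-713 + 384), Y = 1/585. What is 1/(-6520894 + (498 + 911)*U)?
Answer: -192465/1255366976999 ≈ -1.5331e-7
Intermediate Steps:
Y = 1/585 ≈ 0.0017094
U = -229321/192465 (U = (1/585 + 392)/(-713 + 384) = (229321/585)/(-329) = (229321/585)*(-1/329) = -229321/192465 ≈ -1.1915)
1/(-6520894 + (498 + 911)*U) = 1/(-6520894 + (498 + 911)*(-229321/192465)) = 1/(-6520894 + 1409*(-229321/192465)) = 1/(-6520894 - 323113289/192465) = 1/(-1255366976999/192465) = -192465/1255366976999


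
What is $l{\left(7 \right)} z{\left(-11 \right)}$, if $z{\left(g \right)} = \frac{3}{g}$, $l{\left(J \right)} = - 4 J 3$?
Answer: $\frac{252}{11} \approx 22.909$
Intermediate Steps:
$l{\left(J \right)} = - 12 J$
$l{\left(7 \right)} z{\left(-11 \right)} = \left(-12\right) 7 \frac{3}{-11} = - 84 \cdot 3 \left(- \frac{1}{11}\right) = \left(-84\right) \left(- \frac{3}{11}\right) = \frac{252}{11}$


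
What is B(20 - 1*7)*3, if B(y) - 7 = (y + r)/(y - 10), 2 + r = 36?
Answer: 68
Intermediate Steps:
r = 34 (r = -2 + 36 = 34)
B(y) = 7 + (34 + y)/(-10 + y) (B(y) = 7 + (y + 34)/(y - 10) = 7 + (34 + y)/(-10 + y))
B(20 - 1*7)*3 = (4*(-9 + 2*(20 - 1*7))/(-10 + (20 - 1*7)))*3 = (4*(-9 + 2*(20 - 7))/(-10 + (20 - 7)))*3 = (4*(-9 + 2*13)/(-10 + 13))*3 = (4*(-9 + 26)/3)*3 = (4*(⅓)*17)*3 = (68/3)*3 = 68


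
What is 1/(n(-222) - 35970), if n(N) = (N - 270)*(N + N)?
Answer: 1/182478 ≈ 5.4801e-6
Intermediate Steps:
n(N) = 2*N*(-270 + N) (n(N) = (-270 + N)*(2*N) = 2*N*(-270 + N))
1/(n(-222) - 35970) = 1/(2*(-222)*(-270 - 222) - 35970) = 1/(2*(-222)*(-492) - 35970) = 1/(218448 - 35970) = 1/182478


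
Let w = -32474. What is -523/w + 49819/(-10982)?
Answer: -403019655/89157367 ≈ -4.5203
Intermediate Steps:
-523/w + 49819/(-10982) = -523/(-32474) + 49819/(-10982) = -523*(-1/32474) + 49819*(-1/10982) = 523/32474 - 49819/10982 = -403019655/89157367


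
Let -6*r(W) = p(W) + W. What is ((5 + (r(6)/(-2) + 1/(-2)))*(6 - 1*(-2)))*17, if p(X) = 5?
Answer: 2210/3 ≈ 736.67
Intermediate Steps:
r(W) = -⅚ - W/6 (r(W) = -(5 + W)/6 = -⅚ - W/6)
((5 + (r(6)/(-2) + 1/(-2)))*(6 - 1*(-2)))*17 = ((5 + ((-⅚ - ⅙*6)/(-2) + 1/(-2)))*(6 - 1*(-2)))*17 = ((5 + ((-⅚ - 1)*(-½) + 1*(-½)))*(6 + 2))*17 = ((5 + (-11/6*(-½) - ½))*8)*17 = ((5 + (11/12 - ½))*8)*17 = ((5 + 5/12)*8)*17 = ((65/12)*8)*17 = (130/3)*17 = 2210/3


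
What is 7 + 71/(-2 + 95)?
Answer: 722/93 ≈ 7.7634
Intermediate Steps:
7 + 71/(-2 + 95) = 7 + 71/93 = 722/93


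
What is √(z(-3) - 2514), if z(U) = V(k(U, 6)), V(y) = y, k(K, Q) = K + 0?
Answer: I*√2517 ≈ 50.17*I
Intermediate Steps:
k(K, Q) = K
z(U) = U
√(z(-3) - 2514) = √(-3 - 2514) = √(-2517) = I*√2517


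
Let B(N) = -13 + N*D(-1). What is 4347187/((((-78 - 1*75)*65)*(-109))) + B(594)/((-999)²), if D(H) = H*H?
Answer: 37086553676/9246479265 ≈ 4.0109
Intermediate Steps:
D(H) = H²
B(N) = -13 + N (B(N) = -13 + N*(-1)² = -13 + N*1 = -13 + N)
4347187/((((-78 - 1*75)*65)*(-109))) + B(594)/((-999)²) = 4347187/((((-78 - 1*75)*65)*(-109))) + (-13 + 594)/((-999)²) = 4347187/((((-78 - 75)*65)*(-109))) + 581/998001 = 4347187/((-153*65*(-109))) + 581*(1/998001) = 4347187/((-9945*(-109))) + 581/998001 = 4347187/1084005 + 581/998001 = 4347187*(1/1084005) + 581/998001 = 334399/83385 + 581/998001 = 37086553676/9246479265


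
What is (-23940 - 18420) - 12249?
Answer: -54609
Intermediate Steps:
(-23940 - 18420) - 12249 = -42360 - 12249 = -54609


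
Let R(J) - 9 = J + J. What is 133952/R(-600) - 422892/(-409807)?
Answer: -54390802892/488080137 ≈ -111.44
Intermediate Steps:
R(J) = 9 + 2*J (R(J) = 9 + (J + J) = 9 + 2*J)
133952/R(-600) - 422892/(-409807) = 133952/(9 + 2*(-600)) - 422892/(-409807) = 133952/(9 - 1200) - 422892*(-1/409807) = 133952/(-1191) + 422892/409807 = 133952*(-1/1191) + 422892/409807 = -133952/1191 + 422892/409807 = -54390802892/488080137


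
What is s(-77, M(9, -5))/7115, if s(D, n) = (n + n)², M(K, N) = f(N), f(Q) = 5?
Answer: 20/1423 ≈ 0.014055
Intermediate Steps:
M(K, N) = 5
s(D, n) = 4*n² (s(D, n) = (2*n)² = 4*n²)
s(-77, M(9, -5))/7115 = (4*5²)/7115 = (4*25)*(1/7115) = 100*(1/7115) = 20/1423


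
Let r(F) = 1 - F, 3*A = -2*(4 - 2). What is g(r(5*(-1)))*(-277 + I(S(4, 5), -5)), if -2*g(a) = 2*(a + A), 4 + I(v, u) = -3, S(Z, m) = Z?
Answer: 3976/3 ≈ 1325.3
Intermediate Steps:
A = -4/3 (A = (-2*(4 - 2))/3 = (-2*2)/3 = (⅓)*(-4) = -4/3 ≈ -1.3333)
I(v, u) = -7 (I(v, u) = -4 - 3 = -7)
g(a) = 4/3 - a (g(a) = -(a - 4/3) = -(-4/3 + a) = -(-8/3 + 2*a)/2 = 4/3 - a)
g(r(5*(-1)))*(-277 + I(S(4, 5), -5)) = (4/3 - (1 - 5*(-1)))*(-277 - 7) = (4/3 - (1 - 1*(-5)))*(-284) = (4/3 - (1 + 5))*(-284) = (4/3 - 1*6)*(-284) = (4/3 - 6)*(-284) = -14/3*(-284) = 3976/3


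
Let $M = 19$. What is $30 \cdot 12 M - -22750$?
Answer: $29590$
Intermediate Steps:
$30 \cdot 12 M - -22750 = 30 \cdot 12 \cdot 19 - -22750 = 360 \cdot 19 + 22750 = 6840 + 22750 = 29590$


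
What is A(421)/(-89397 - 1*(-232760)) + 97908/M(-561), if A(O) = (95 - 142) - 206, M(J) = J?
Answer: -425349289/2437171 ≈ -174.53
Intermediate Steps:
A(O) = -253 (A(O) = -47 - 206 = -253)
A(421)/(-89397 - 1*(-232760)) + 97908/M(-561) = -253/(-89397 - 1*(-232760)) + 97908/(-561) = -253/(-89397 + 232760) + 97908*(-1/561) = -253/143363 - 32636/187 = -253*1/143363 - 32636/187 = -23/13033 - 32636/187 = -425349289/2437171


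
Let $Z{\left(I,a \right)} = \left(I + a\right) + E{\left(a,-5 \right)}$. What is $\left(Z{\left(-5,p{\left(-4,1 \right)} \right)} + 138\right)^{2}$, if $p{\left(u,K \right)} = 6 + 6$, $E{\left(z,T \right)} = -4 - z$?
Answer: $16641$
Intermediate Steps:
$p{\left(u,K \right)} = 12$
$Z{\left(I,a \right)} = -4 + I$ ($Z{\left(I,a \right)} = \left(I + a\right) - \left(4 + a\right) = -4 + I$)
$\left(Z{\left(-5,p{\left(-4,1 \right)} \right)} + 138\right)^{2} = \left(\left(-4 - 5\right) + 138\right)^{2} = \left(-9 + 138\right)^{2} = 129^{2} = 16641$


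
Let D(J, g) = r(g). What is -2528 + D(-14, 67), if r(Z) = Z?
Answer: -2461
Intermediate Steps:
D(J, g) = g
-2528 + D(-14, 67) = -2528 + 67 = -2461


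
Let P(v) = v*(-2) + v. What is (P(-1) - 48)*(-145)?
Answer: 6815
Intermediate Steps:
P(v) = -v (P(v) = -2*v + v = -v)
(P(-1) - 48)*(-145) = (-1*(-1) - 48)*(-145) = (1 - 48)*(-145) = -47*(-145) = 6815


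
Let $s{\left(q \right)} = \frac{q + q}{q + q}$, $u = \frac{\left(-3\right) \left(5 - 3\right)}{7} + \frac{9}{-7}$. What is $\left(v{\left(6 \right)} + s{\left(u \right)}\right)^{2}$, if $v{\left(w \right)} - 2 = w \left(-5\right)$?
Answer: $729$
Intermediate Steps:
$v{\left(w \right)} = 2 - 5 w$ ($v{\left(w \right)} = 2 + w \left(-5\right) = 2 - 5 w$)
$u = - \frac{15}{7}$ ($u = \left(-3\right) 2 \cdot \frac{1}{7} + 9 \left(- \frac{1}{7}\right) = \left(-6\right) \frac{1}{7} - \frac{9}{7} = - \frac{6}{7} - \frac{9}{7} = - \frac{15}{7} \approx -2.1429$)
$s{\left(q \right)} = 1$ ($s{\left(q \right)} = \frac{2 q}{2 q} = 2 q \frac{1}{2 q} = 1$)
$\left(v{\left(6 \right)} + s{\left(u \right)}\right)^{2} = \left(\left(2 - 30\right) + 1\right)^{2} = \left(-28 + 1\right)^{2} = \left(-27\right)^{2} = 729$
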